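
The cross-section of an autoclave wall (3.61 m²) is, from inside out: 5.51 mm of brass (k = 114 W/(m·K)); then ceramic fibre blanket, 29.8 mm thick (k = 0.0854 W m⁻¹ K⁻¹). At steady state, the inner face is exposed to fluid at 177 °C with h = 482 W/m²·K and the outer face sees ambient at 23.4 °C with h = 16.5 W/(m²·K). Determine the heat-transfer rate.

Q = 1350 W

Resistance network (inner→outer):
  R_conv,in = 1/(hA) = 1/(482·3.61) = 5.747×10^-4 K/W
  R_brass = L/(kA) = 0.00551/(114·3.61) = 1.339×10^-5 K/W
  R_ceramic fibre blanket = L/(kA) = 0.0298/(0.0854·3.61) = 0.09666 K/W
  R_conv,out = 1/(hA) = 1/(16.5·3.61) = 0.01679 K/W
ΣR = 5.747×10^-4 + 1.339×10^-5 + 0.09666 + 0.01679 = 0.1140 K/W
Q = ΔT/ΣR = (177 °C − 23.4 °C)/0.1140 = 1350 W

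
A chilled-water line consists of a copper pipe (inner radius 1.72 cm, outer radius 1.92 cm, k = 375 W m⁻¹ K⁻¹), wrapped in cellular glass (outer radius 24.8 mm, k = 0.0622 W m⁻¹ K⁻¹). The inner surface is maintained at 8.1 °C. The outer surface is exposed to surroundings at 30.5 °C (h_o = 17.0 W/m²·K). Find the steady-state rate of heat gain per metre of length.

Series thermal resistances, inner to outer:
  R'_copper = ln(0.0192/0.0172)/(2πk) = 0.1100/(2π·375) = 4.669×10^-5 m·K/W
  R'_cellular glass = ln(0.0248/0.0192)/(2πk) = 0.2559/(2π·0.0622) = 0.6549 m·K/W
  R'_conv,out = 1/(2πr h) = 1/(2π·0.0248·17.0) = 0.3775 m·K/W
ΣR = 4.669×10^-5 + 0.6549 + 0.3775 = 1.032 m·K/W
Q' = ΔT/ΣR = (8.1 °C − 30.5 °C)/1.032 = -21.7 W/m
(Negative Q' ⇒ heat flows inward; heat gain = 21.7 W/m.)

Q' = 21.7 W/m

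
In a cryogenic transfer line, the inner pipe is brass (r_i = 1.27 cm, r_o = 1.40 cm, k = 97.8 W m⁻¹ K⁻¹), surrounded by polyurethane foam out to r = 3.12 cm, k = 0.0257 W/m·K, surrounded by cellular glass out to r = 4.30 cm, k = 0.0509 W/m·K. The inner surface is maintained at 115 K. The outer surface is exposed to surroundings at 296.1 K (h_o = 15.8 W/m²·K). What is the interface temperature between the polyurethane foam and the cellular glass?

T = 260.0 K

Resistance network (inner→outer):
  R'_brass = ln(0.0140/0.0127)/(2πk) = 0.09746/(2π·97.8) = 1.586×10^-4 m·K/W
  R'_polyurethane foam = ln(0.0312/0.0140)/(2πk) = 0.8014/(2π·0.0257) = 4.963 m·K/W
  R'_cellular glass = ln(0.0430/0.0312)/(2πk) = 0.3208/(2π·0.0509) = 1.003 m·K/W
  R'_conv,out = 1/(2πr h) = 1/(2π·0.0430·15.8) = 0.2343 m·K/W
ΣR = 1.586×10^-4 + 4.963 + 1.003 + 0.2343 = 6.200 m·K/W
Q' = ΔT/ΣR = (115 K − 296.1 K)/6.200 = -29.21 W/m
From the inner boundary to the polyurethane foam/cellular glass interface, ΣR_partial = 4.963 m·K/W.
T_interface = T_in − Q'·ΣR_partial = 115 K − (-29.21)(4.963) = 260.0 K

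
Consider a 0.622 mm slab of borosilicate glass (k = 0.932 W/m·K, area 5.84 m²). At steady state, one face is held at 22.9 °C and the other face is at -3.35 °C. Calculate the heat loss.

Q = kA·ΔT/L = 0.932 × 5.84 × |22.9 °C − -3.35 °C| / 6.22×10^-4 = 2.30×10^5 W

Q = 2.30×10^5 W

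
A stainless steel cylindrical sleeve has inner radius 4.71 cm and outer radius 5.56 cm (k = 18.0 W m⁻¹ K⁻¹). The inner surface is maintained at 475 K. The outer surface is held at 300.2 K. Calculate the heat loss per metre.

Q' = 1.19×10^5 W/m

Q' = 2πk·ΔT/ln(r₂/r₁) = 2π × 18.0 × 174.8 / ln(0.0556/0.0471) = 1.19×10^5 W/m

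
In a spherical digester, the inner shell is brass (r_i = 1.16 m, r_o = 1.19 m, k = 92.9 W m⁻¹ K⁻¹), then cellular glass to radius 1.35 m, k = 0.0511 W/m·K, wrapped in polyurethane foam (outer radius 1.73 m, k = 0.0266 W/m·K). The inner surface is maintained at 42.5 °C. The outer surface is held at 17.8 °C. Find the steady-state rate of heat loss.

Series thermal resistances, inner to outer:
  R_brass = (1/1.16 − 1/1.19)/(4πk) = 0.02173/(4π·92.9) = 1.862×10^-5 K/W
  R_cellular glass = (1/1.19 − 1/1.35)/(4πk) = 0.09960/(4π·0.0511) = 0.1551 K/W
  R_polyurethane foam = (1/1.35 − 1/1.73)/(4πk) = 0.1627/(4π·0.0266) = 0.4868 K/W
ΣR = 1.862×10^-5 + 0.1551 + 0.4868 = 0.6419 K/W
Q = ΔT/ΣR = (42.5 °C − 17.8 °C)/0.6419 = 38.5 W

Q = 38.5 W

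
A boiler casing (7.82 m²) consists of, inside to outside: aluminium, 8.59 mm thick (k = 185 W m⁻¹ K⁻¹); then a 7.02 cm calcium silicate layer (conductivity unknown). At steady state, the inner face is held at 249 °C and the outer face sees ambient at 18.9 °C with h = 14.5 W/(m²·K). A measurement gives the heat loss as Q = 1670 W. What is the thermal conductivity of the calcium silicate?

ΣR = ΔT/Q = |249 − 18.9|/1670 = 0.1378 K/W
Known resistances:
  R_aluminium = L/(kA) = 0.00859/(185·7.82) = 5.938×10^-6 K/W
  R_conv,out = 1/(hA) = 1/(14.5·7.82) = 0.008819 K/W
R_calcium silicate = ΣR − ΣR_known = 0.1378 − 0.008825 = 0.1290 K/W
L/(kA) = 0.1290 ⇒ k = 0.0702/(0.1290·7.82) = 0.0696 W/m·K

k = 0.0696 W/m·K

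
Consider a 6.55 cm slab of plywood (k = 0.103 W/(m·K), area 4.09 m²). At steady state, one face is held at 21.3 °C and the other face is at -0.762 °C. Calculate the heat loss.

Q = kA·ΔT/L = 0.103 × 4.09 × |21.3 °C − -0.762 °C| / 0.0655 = 142 W

Q = 142 W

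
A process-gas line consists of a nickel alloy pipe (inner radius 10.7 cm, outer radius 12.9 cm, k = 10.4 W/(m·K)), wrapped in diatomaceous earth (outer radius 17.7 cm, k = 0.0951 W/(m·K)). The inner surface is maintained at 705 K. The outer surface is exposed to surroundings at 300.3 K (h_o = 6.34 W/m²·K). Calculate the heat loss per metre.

Series thermal resistances, inner to outer:
  R'_nickel alloy = ln(0.129/0.107)/(2πk) = 0.1870/(2π·10.4) = 0.002861 m·K/W
  R'_diatomaceous earth = ln(0.177/0.129)/(2πk) = 0.3163/(2π·0.0951) = 0.5294 m·K/W
  R'_conv,out = 1/(2πr h) = 1/(2π·0.177·6.34) = 0.1418 m·K/W
ΣR = 0.002861 + 0.5294 + 0.1418 = 0.6741 m·K/W
Q' = ΔT/ΣR = (705 K − 300.3 K)/0.6741 = 600 W/m

Q' = 600 W/m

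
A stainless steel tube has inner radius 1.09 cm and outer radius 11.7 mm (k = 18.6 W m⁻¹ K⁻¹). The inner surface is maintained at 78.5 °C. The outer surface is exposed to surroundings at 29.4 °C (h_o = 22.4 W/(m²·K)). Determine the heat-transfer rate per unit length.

Treat each layer as a resistance in series:
  R'_stainless steel = ln(0.0117/0.0109)/(2πk) = 0.07083/(2π·18.6) = 6.060×10^-4 m·K/W
  R'_conv,out = 1/(2πr h) = 1/(2π·0.0117·22.4) = 0.6073 m·K/W
ΣR = 6.060×10^-4 + 0.6073 = 0.6079 m·K/W
Q' = ΔT/ΣR = (78.5 °C − 29.4 °C)/0.6079 = 80.8 W/m

Q' = 80.8 W/m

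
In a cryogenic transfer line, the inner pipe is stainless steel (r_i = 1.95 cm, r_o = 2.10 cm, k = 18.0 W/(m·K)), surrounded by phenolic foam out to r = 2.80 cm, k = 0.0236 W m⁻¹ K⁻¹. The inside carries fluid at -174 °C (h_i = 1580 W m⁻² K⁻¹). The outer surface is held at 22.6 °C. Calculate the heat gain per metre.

Q' = 101 W/m

Series thermal resistances, inner to outer:
  R'_conv,in = 1/(2πr h) = 1/(2π·0.0195·1580) = 0.005166 m·K/W
  R'_stainless steel = ln(0.0210/0.0195)/(2πk) = 0.07411/(2π·18.0) = 6.553×10^-4 m·K/W
  R'_phenolic foam = ln(0.0280/0.0210)/(2πk) = 0.2877/(2π·0.0236) = 1.940 m·K/W
ΣR = 0.005166 + 6.553×10^-4 + 1.940 = 1.946 m·K/W
Q' = ΔT/ΣR = (-174 °C − 22.6 °C)/1.946 = -101 W/m
(Negative Q' ⇒ heat flows inward; heat gain = 101 W/m.)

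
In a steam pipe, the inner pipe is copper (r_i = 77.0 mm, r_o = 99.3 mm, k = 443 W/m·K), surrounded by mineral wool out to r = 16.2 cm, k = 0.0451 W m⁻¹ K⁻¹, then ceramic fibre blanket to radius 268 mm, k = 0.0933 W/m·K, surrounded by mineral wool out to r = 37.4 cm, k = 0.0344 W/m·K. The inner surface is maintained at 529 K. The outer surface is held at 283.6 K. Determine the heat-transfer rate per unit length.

Q' = 59.4 W/m

Resistance network (inner→outer):
  R'_copper = ln(0.0993/0.0770)/(2πk) = 0.2543/(2π·443) = 9.138×10^-5 m·K/W
  R'_mineral wool = ln(0.162/0.0993)/(2πk) = 0.4895/(2π·0.0451) = 1.727 m·K/W
  R'_ceramic fibre blanket = ln(0.268/0.162)/(2πk) = 0.5034/(2π·0.0933) = 0.8587 m·K/W
  R'_mineral wool = ln(0.374/0.268)/(2πk) = 0.3333/(2π·0.0344) = 1.542 m·K/W
ΣR = 9.138×10^-5 + 1.727 + 0.8587 + 1.542 = 4.128 m·K/W
Q' = ΔT/ΣR = (529 K − 283.6 K)/4.128 = 59.4 W/m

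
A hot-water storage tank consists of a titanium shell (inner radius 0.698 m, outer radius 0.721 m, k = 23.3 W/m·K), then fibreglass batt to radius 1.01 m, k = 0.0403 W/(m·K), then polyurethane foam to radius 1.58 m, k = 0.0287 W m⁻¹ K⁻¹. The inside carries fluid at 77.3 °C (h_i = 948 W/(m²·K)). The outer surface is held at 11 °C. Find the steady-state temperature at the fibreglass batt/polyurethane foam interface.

Series thermal resistances, inner to outer:
  R_conv,in = 1/(4πr²h) = 1/(4π·0.698²·948) = 1.723×10^-4 K/W
  R_titanium = (1/0.698 − 1/0.721)/(4πk) = 0.04570/(4π·23.3) = 1.561×10^-4 K/W
  R_fibreglass batt = (1/0.721 − 1/1.01)/(4πk) = 0.3969/(4π·0.0403) = 0.7837 K/W
  R_polyurethane foam = (1/1.01 − 1/1.58)/(4πk) = 0.3572/(4π·0.0287) = 0.9904 K/W
ΣR = 1.723×10^-4 + 1.561×10^-4 + 0.7837 + 0.9904 = 1.774 K/W
Q = ΔT/ΣR = (77.3 °C − 11 °C)/1.774 = 37.37 W
From the inner boundary to the fibreglass batt/polyurethane foam interface, ΣR_partial = 0.7840 K/W.
T_interface = T_in − Q·ΣR_partial = 77.3 °C − (37.37)(0.7840) = 48.0 °C

T = 48.0 °C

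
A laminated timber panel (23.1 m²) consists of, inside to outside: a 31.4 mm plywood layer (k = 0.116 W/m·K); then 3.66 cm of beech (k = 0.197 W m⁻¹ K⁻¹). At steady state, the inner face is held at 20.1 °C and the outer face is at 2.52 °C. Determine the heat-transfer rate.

Series thermal resistances, inner to outer:
  R_plywood = L/(kA) = 0.0314/(0.116·23.1) = 0.01172 K/W
  R_beech = L/(kA) = 0.0366/(0.197·23.1) = 0.008043 K/W
ΣR = 0.01172 + 0.008043 = 0.01976 K/W
Q = ΔT/ΣR = (20.1 °C − 2.52 °C)/0.01976 = 890 W

Q = 890 W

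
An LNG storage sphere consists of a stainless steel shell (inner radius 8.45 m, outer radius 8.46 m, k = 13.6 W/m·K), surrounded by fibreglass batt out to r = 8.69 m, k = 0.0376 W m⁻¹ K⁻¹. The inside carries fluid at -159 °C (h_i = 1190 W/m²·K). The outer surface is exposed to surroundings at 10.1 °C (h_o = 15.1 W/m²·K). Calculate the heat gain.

Treat each layer as a resistance in series:
  R_conv,in = 1/(4πr²h) = 1/(4π·8.45²·1190) = 9.365×10^-7 K/W
  R_stainless steel = (1/8.45 − 1/8.46)/(4πk) = 1.399×10^-4/(4π·13.6) = 8.185×10^-7 K/W
  R_fibreglass batt = (1/8.46 − 1/8.69)/(4πk) = 0.003129/(4π·0.0376) = 0.006621 K/W
  R_conv,out = 1/(4πr²h) = 1/(4π·8.69²·15.1) = 6.979×10^-5 K/W
ΣR = 9.365×10^-7 + 8.185×10^-7 + 0.006621 + 6.979×10^-5 = 0.006693 K/W
Q = ΔT/ΣR = (-159 °C − 10.1 °C)/0.006693 = -25300 W
(Negative Q ⇒ heat flows inward; heat gain = 25300 W.)

Q = 25.3 kW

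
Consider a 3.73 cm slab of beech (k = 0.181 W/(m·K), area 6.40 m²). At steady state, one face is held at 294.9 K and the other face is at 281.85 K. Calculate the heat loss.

Q = 405 W

Q = kA·ΔT/L = 0.181 × 6.40 × |294.9 K − 281.85 K| / 0.0373 = 405 W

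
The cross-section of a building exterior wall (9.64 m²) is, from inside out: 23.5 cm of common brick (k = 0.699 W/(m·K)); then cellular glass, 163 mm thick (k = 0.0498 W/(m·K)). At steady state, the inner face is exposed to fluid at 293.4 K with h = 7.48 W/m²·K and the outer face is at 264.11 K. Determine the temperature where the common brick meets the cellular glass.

Treat each layer as a resistance in series:
  R_conv,in = 1/(hA) = 1/(7.48·9.64) = 0.01387 K/W
  R_common brick = L/(kA) = 0.235/(0.699·9.64) = 0.03487 K/W
  R_cellular glass = L/(kA) = 0.163/(0.0498·9.64) = 0.3395 K/W
ΣR = 0.01387 + 0.03487 + 0.3395 = 0.3882 K/W
Q = ΔT/ΣR = (293.4 K − 264.11 K)/0.3882 = 75.45 W
From the inner boundary to the common brick/cellular glass interface, ΣR_partial = 0.04874 K/W.
T_interface = T_in − Q·ΣR_partial = 293.4 K − (75.45)(0.04874) = 289.7 K

T = 289.7 K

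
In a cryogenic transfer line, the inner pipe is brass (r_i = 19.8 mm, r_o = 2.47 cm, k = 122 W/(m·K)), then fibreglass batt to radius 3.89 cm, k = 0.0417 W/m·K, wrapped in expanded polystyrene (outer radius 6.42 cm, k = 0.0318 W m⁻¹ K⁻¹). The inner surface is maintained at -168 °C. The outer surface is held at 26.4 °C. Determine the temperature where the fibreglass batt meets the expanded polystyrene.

Series thermal resistances, inner to outer:
  R'_brass = ln(0.0247/0.0198)/(2πk) = 0.2211/(2π·122) = 2.885×10^-4 m·K/W
  R'_fibreglass batt = ln(0.0389/0.0247)/(2πk) = 0.4542/(2π·0.0417) = 1.733 m·K/W
  R'_expanded polystyrene = ln(0.0642/0.0389)/(2πk) = 0.5010/(2π·0.0318) = 2.507 m·K/W
ΣR = 2.885×10^-4 + 1.733 + 2.507 = 4.240 m·K/W
Q' = ΔT/ΣR = (-168 °C − 26.4 °C)/4.240 = -45.85 W/m
From the inner boundary to the fibreglass batt/expanded polystyrene interface, ΣR_partial = 1.733 m·K/W.
T_interface = T_in − Q'·ΣR_partial = -168 °C − (-45.85)(1.733) = -88.5 °C

T = -88.5 °C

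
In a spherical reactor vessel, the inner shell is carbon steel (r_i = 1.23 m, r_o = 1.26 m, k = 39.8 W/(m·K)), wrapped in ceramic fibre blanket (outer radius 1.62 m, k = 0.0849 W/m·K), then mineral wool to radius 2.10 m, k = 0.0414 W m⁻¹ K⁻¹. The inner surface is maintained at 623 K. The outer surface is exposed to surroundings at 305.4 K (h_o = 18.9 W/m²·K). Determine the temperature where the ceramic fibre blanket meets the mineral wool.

Treat each layer as a resistance in series:
  R_carbon steel = (1/1.23 − 1/1.26)/(4πk) = 0.01936/(4π·39.8) = 3.870×10^-5 K/W
  R_ceramic fibre blanket = (1/1.26 − 1/1.62)/(4πk) = 0.1764/(4π·0.0849) = 0.1653 K/W
  R_mineral wool = (1/1.62 − 1/2.10)/(4πk) = 0.1411/(4π·0.0414) = 0.2712 K/W
  R_conv,out = 1/(4πr²h) = 1/(4π·2.10²·18.9) = 9.548×10^-4 K/W
ΣR = 3.870×10^-5 + 0.1653 + 0.2712 + 9.548×10^-4 = 0.4375 K/W
Q = ΔT/ΣR = (623 K − 305.4 K)/0.4375 = 725.9 W
From the inner boundary to the ceramic fibre blanket/mineral wool interface, ΣR_partial = 0.1653 K/W.
T_interface = T_in − Q·ΣR_partial = 623 K − (725.9)(0.1653) = 503 K

T = 503 K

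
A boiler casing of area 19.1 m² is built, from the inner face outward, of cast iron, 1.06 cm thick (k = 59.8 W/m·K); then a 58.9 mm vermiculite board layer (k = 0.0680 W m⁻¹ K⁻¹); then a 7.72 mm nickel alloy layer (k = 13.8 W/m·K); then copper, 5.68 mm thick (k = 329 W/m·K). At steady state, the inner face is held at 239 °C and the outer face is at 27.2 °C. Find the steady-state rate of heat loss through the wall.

Q = 4.67 kW

Resistance network (inner→outer):
  R_cast iron = L/(kA) = 0.0106/(59.8·19.1) = 9.280×10^-6 K/W
  R_vermiculite board = L/(kA) = 0.0589/(0.0680·19.1) = 0.04535 K/W
  R_nickel alloy = L/(kA) = 0.00772/(13.8·19.1) = 2.929×10^-5 K/W
  R_copper = L/(kA) = 0.00568/(329·19.1) = 9.039×10^-7 K/W
ΣR = 9.280×10^-6 + 0.04535 + 2.929×10^-5 + 9.039×10^-7 = 0.04539 K/W
Q = ΔT/ΣR = (239 °C − 27.2 °C)/0.04539 = 4670 W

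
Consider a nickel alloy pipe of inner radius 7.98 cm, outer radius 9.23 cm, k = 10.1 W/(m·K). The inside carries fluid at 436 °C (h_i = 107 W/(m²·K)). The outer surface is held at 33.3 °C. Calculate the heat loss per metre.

Resistance network (inner→outer):
  R'_conv,in = 1/(2πr h) = 1/(2π·0.0798·107) = 0.01864 m·K/W
  R'_nickel alloy = ln(0.0923/0.0798)/(2πk) = 0.1455/(2π·10.1) = 0.002293 m·K/W
ΣR = 0.01864 + 0.002293 = 0.02093 m·K/W
Q' = ΔT/ΣR = (436 °C − 33.3 °C)/0.02093 = 19200 W/m

Q' = 19200 W/m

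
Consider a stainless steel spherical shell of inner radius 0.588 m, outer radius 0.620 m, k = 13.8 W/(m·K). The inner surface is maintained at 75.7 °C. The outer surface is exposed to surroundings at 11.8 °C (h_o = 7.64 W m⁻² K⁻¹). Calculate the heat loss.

Treat each layer as a resistance in series:
  R_stainless steel = (1/0.588 − 1/0.620)/(4πk) = 0.08778/(4π·13.8) = 5.062×10^-4 K/W
  R_conv,out = 1/(4πr²h) = 1/(4π·0.620²·7.64) = 0.02710 K/W
ΣR = 5.062×10^-4 + 0.02710 = 0.02761 K/W
Q = ΔT/ΣR = (75.7 °C − 11.8 °C)/0.02761 = 2310 W

Q = 2310 W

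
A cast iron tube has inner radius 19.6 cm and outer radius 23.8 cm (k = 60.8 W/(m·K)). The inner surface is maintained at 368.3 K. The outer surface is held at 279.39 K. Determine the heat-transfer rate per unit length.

Q' = 2πk·ΔT/ln(r₂/r₁) = 2π × 60.8 × 88.91 / ln(0.238/0.196) = 1.75×10^5 W/m

Q' = 1.75×10^5 W/m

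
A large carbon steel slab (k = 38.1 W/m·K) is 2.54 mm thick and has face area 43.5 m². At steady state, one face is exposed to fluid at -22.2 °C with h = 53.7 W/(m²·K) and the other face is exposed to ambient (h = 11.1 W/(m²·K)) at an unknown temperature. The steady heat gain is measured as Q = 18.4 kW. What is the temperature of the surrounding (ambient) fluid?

T_out = 23.8 °C

Sum the resistances:
  R_conv,in = 1/(hA) = 1/(53.7·43.5) = 4.281×10^-4 K/W
  R_carbon steel = L/(kA) = 0.00254/(38.1·43.5) = 1.533×10^-6 K/W
  R_conv,out = 1/(hA) = 1/(11.1·43.5) = 0.002071 K/W
ΣR = 0.002501 K/W
ΔT = Q·ΣR = 18400 × 0.002501 = 46.02 K
Heat flows inward, so T_out = T_in + ΔT = -22.2 + 46.02 = 23.8 °C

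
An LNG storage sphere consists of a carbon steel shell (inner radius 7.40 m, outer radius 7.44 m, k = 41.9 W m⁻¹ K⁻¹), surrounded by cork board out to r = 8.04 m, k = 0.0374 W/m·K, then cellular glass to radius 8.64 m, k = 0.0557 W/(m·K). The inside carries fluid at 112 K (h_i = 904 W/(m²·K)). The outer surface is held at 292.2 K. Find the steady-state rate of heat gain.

Treat each layer as a resistance in series:
  R_conv,in = 1/(4πr²h) = 1/(4π·7.40²·904) = 1.608×10^-6 K/W
  R_carbon steel = (1/7.40 − 1/7.44)/(4πk) = 7.265×10^-4/(4π·41.9) = 1.380×10^-6 K/W
  R_cork board = (1/7.44 − 1/8.04)/(4πk) = 0.01003/(4π·0.0374) = 0.02134 K/W
  R_cellular glass = (1/8.04 − 1/8.64)/(4πk) = 0.008637/(4π·0.0557) = 0.01234 K/W
ΣR = 1.608×10^-6 + 1.380×10^-6 + 0.02134 + 0.01234 = 0.03368 K/W
Q = ΔT/ΣR = (112 K − 292.2 K)/0.03368 = -5350 W
(Negative Q ⇒ heat flows inward; heat gain = 5350 W.)

Q = 5.35 kW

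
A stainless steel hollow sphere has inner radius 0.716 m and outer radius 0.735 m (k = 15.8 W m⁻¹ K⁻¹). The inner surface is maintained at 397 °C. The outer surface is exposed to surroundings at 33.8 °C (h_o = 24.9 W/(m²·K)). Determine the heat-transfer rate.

Q = 59600 W

Resistance network (inner→outer):
  R_stainless steel = (1/0.716 − 1/0.735)/(4πk) = 0.03610/(4π·15.8) = 1.818×10^-4 K/W
  R_conv,out = 1/(4πr²h) = 1/(4π·0.735²·24.9) = 0.005916 K/W
ΣR = 1.818×10^-4 + 0.005916 = 0.006098 K/W
Q = ΔT/ΣR = (397 °C − 33.8 °C)/0.006098 = 59600 W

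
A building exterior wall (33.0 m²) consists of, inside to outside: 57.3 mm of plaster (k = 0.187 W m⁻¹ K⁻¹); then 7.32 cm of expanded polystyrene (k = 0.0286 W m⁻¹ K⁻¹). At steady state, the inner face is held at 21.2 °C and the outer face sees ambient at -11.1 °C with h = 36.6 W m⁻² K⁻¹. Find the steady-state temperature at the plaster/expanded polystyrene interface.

T = 17.8 °C

Resistance network (inner→outer):
  R_plaster = L/(kA) = 0.0573/(0.187·33.0) = 0.009285 K/W
  R_expanded polystyrene = L/(kA) = 0.0732/(0.0286·33.0) = 0.07756 K/W
  R_conv,out = 1/(hA) = 1/(36.6·33.0) = 8.280×10^-4 K/W
ΣR = 0.009285 + 0.07756 + 8.280×10^-4 = 0.08767 K/W
Q = ΔT/ΣR = (21.2 °C − -11.1 °C)/0.08767 = 368.4 W
From the inner boundary to the plaster/expanded polystyrene interface, ΣR_partial = 0.009285 K/W.
T_interface = T_in − Q·ΣR_partial = 21.2 °C − (368.4)(0.009285) = 17.8 °C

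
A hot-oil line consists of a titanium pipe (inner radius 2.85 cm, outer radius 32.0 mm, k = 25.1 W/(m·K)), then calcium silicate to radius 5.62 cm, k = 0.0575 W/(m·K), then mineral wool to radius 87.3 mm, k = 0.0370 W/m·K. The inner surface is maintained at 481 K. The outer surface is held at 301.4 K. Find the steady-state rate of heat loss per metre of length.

Q' = 52.0 W/m

Treat each layer as a resistance in series:
  R'_titanium = ln(0.0320/0.0285)/(2πk) = 0.1158/(2π·25.1) = 7.345×10^-4 m·K/W
  R'_calcium silicate = ln(0.0562/0.0320)/(2πk) = 0.5632/(2π·0.0575) = 1.559 m·K/W
  R'_mineral wool = ln(0.0873/0.0562)/(2πk) = 0.4404/(2π·0.0370) = 1.895 m·K/W
ΣR = 7.345×10^-4 + 1.559 + 1.895 = 3.455 m·K/W
Q' = ΔT/ΣR = (481 K − 301.4 K)/3.455 = 52.0 W/m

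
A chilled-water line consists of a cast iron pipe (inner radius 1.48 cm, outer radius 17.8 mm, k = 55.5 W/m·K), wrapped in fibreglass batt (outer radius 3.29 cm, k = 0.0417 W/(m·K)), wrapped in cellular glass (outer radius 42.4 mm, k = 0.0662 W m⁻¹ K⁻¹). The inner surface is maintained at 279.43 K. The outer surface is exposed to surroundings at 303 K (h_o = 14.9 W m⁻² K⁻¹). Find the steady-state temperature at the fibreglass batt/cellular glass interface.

Series thermal resistances, inner to outer:
  R'_cast iron = ln(0.0178/0.0148)/(2πk) = 0.1846/(2π·55.5) = 5.293×10^-4 m·K/W
  R'_fibreglass batt = ln(0.0329/0.0178)/(2πk) = 0.6143/(2π·0.0417) = 2.344 m·K/W
  R'_cellular glass = ln(0.0424/0.0329)/(2πk) = 0.2537/(2π·0.0662) = 0.6099 m·K/W
  R'_conv,out = 1/(2πr h) = 1/(2π·0.0424·14.9) = 0.2519 m·K/W
ΣR = 5.293×10^-4 + 2.344 + 0.6099 + 0.2519 = 3.206 m·K/W
Q' = ΔT/ΣR = (279.43 K − 303 K)/3.206 = -7.352 W/m
From the inner boundary to the fibreglass batt/cellular glass interface, ΣR_partial = 2.345 m·K/W.
T_interface = T_in − Q'·ΣR_partial = 279.43 K − (-7.352)(2.345) = 296.7 K

T = 296.7 K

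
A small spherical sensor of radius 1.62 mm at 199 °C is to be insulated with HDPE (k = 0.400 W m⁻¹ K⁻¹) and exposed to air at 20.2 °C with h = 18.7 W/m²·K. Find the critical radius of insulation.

For a sphere, r_cr = 2k_ins/h = 2·0.400/18.7 = 0.0428 m = 4.28 cm

r_cr = 4.28 cm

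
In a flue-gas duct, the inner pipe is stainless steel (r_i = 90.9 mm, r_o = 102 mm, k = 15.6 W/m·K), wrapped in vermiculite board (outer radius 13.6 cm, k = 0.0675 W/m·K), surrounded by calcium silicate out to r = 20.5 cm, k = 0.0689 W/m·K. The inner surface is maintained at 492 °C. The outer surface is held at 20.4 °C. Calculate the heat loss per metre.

Q' = 290 W/m

Treat each layer as a resistance in series:
  R'_stainless steel = ln(0.102/0.0909)/(2πk) = 0.1152/(2π·15.6) = 0.001175 m·K/W
  R'_vermiculite board = ln(0.136/0.102)/(2πk) = 0.2877/(2π·0.0675) = 0.6783 m·K/W
  R'_calcium silicate = ln(0.205/0.136)/(2πk) = 0.4104/(2π·0.0689) = 0.9479 m·K/W
ΣR = 0.001175 + 0.6783 + 0.9479 = 1.627 m·K/W
Q' = ΔT/ΣR = (492 °C − 20.4 °C)/1.627 = 290 W/m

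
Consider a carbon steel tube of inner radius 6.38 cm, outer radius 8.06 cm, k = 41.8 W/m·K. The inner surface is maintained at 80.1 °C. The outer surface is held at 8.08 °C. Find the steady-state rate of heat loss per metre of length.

Q' = 80.9 kW/m

Q' = 2πk·ΔT/ln(r₂/r₁) = 2π × 41.8 × 72.02 / ln(0.0806/0.0638) = 80900 W/m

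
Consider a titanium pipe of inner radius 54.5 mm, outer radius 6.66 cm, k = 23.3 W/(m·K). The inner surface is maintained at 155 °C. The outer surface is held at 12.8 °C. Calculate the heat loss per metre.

Q' = 1.04×10^5 W/m

Q' = 2πk·ΔT/ln(r₂/r₁) = 2π × 23.3 × 142.2 / ln(0.0666/0.0545) = 1.04×10^5 W/m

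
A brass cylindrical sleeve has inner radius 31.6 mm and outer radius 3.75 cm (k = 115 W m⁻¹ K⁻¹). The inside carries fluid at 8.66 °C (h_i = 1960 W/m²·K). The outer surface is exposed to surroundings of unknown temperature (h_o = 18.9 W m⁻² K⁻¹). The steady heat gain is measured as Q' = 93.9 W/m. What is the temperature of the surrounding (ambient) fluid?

Series resistances:
  R'_conv,in = 1/(2πr h) = 1/(2π·0.0316·1960) = 0.002570 m·K/W
  R'_brass = ln(0.0375/0.0316)/(2πk) = 0.1712/(2π·115) = 2.369×10^-4 m·K/W
  R'_conv,out = 1/(2πr h) = 1/(2π·0.0375·18.9) = 0.2246 m·K/W
ΣR = 0.2274 m·K/W
ΔT = Q'·ΣR = 93.9 × 0.2274 = 21.35 K
Heat flows inward, so T_out = T_in + ΔT = 8.66 + 21.35 = 30.0 °C

T_out = 30.0 °C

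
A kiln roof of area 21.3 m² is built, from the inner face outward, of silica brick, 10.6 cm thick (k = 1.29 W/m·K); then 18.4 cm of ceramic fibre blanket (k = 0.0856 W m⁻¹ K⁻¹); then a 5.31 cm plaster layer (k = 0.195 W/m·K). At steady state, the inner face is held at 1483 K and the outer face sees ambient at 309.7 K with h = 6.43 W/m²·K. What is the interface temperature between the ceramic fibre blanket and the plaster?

T = 498 K

Series thermal resistances, inner to outer:
  R_silica brick = L/(kA) = 0.106/(1.29·21.3) = 0.003858 K/W
  R_ceramic fibre blanket = L/(kA) = 0.184/(0.0856·21.3) = 0.1009 K/W
  R_plaster = L/(kA) = 0.0531/(0.195·21.3) = 0.01278 K/W
  R_conv,out = 1/(hA) = 1/(6.43·21.3) = 0.007301 K/W
ΣR = 0.003858 + 0.1009 + 0.01278 + 0.007301 = 0.1248 K/W
Q = ΔT/ΣR = (1483 K − 309.7 K)/0.1248 = 9401 W
From the inner boundary to the ceramic fibre blanket/plaster interface, ΣR_partial = 0.1048 K/W.
T_interface = T_in − Q·ΣR_partial = 1483 K − (9401)(0.1048) = 498 K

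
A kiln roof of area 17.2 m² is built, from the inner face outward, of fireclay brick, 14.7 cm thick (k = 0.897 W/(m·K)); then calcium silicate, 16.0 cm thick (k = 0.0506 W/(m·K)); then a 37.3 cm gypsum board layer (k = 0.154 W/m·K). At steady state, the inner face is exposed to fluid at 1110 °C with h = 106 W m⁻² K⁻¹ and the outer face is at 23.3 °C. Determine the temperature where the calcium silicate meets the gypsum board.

T = 480 °C

Treat each layer as a resistance in series:
  R_conv,in = 1/(hA) = 1/(106·17.2) = 5.485×10^-4 K/W
  R_fireclay brick = L/(kA) = 0.147/(0.897·17.2) = 0.009528 K/W
  R_calcium silicate = L/(kA) = 0.160/(0.0506·17.2) = 0.1838 K/W
  R_gypsum board = L/(kA) = 0.373/(0.154·17.2) = 0.1408 K/W
ΣR = 5.485×10^-4 + 0.009528 + 0.1838 + 0.1408 = 0.3347 K/W
Q = ΔT/ΣR = (1110 °C − 23.3 °C)/0.3347 = 3247 W
From the inner boundary to the calcium silicate/gypsum board interface, ΣR_partial = 0.1939 K/W.
T_interface = T_in − Q·ΣR_partial = 1110 °C − (3247)(0.1939) = 480 °C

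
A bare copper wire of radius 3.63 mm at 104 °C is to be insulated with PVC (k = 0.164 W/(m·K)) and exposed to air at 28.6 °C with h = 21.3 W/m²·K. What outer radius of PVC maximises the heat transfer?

For a cylinder, r_cr = k_ins/h = 0.164/21.3 = 0.00770 m = 0.770 cm

r_cr = 0.770 cm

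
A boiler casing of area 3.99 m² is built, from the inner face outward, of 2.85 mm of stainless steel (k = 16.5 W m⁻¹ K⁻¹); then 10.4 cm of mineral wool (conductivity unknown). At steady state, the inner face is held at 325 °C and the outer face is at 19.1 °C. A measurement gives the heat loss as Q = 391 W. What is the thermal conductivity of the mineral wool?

ΣR = ΔT/Q = |325 − 19.1|/391 = 0.7824 K/W
Known resistances:
  R_stainless steel = L/(kA) = 0.00285/(16.5·3.99) = 4.329×10^-5 K/W
R_mineral wool = ΣR − ΣR_known = 0.7824 − 4.329×10^-5 = 0.7824 K/W
L/(kA) = 0.7824 ⇒ k = 0.104/(0.7824·3.99) = 0.0333 W/m·K

k = 0.0333 W/m·K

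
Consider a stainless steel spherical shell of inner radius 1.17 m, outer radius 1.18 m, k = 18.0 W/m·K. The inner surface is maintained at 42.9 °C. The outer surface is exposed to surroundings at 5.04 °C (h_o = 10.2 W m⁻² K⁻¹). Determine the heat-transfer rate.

Treat each layer as a resistance in series:
  R_stainless steel = (1/1.17 − 1/1.18)/(4πk) = 0.007243/(4π·18.0) = 3.202×10^-5 K/W
  R_conv,out = 1/(4πr²h) = 1/(4π·1.18²·10.2) = 0.005603 K/W
ΣR = 3.202×10^-5 + 0.005603 = 0.005635 K/W
Q = ΔT/ΣR = (42.9 °C − 5.04 °C)/0.005635 = 6720 W

Q = 6.72 kW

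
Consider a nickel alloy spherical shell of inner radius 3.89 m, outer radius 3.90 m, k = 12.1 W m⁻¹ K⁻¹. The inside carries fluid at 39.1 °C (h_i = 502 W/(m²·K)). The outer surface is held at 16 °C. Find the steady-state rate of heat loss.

Q = 1.56×10^6 W

Resistance network (inner→outer):
  R_conv,in = 1/(4πr²h) = 1/(4π·3.89²·502) = 1.048×10^-5 K/W
  R_nickel alloy = (1/3.89 − 1/3.90)/(4πk) = 6.592×10^-4/(4π·12.1) = 4.335×10^-6 K/W
ΣR = 1.048×10^-5 + 4.335×10^-6 = 1.481×10^-5 K/W
Q = ΔT/ΣR = (39.1 °C − 16 °C)/1.481×10^-5 = 1.56×10^6 W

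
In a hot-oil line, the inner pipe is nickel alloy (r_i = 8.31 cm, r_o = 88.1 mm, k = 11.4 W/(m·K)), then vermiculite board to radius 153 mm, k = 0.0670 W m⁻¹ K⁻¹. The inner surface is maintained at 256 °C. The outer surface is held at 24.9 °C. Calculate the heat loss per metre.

Series thermal resistances, inner to outer:
  R'_nickel alloy = ln(0.0881/0.0831)/(2πk) = 0.05843/(2π·11.4) = 8.157×10^-4 m·K/W
  R'_vermiculite board = ln(0.153/0.0881)/(2πk) = 0.5520/(2π·0.0670) = 1.311 m·K/W
ΣR = 8.157×10^-4 + 1.311 = 1.312 m·K/W
Q' = ΔT/ΣR = (256 °C − 24.9 °C)/1.312 = 176 W/m

Q' = 176 W/m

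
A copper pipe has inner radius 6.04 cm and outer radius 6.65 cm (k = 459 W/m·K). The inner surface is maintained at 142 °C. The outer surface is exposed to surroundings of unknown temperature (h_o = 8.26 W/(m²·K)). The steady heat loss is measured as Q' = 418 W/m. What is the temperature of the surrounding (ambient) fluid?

T_out = 20.9 °C

Series resistances:
  R'_copper = ln(0.0665/0.0604)/(2πk) = 0.09621/(2π·459) = 3.336×10^-5 m·K/W
  R'_conv,out = 1/(2πr h) = 1/(2π·0.0665·8.26) = 0.2897 m·K/W
ΣR = 0.2898 m·K/W
ΔT = Q'·ΣR = 418 × 0.2898 = 121.1 K
Heat flows outward, so T_out = T_in − ΔT = 142 − 121.1 = 20.9 °C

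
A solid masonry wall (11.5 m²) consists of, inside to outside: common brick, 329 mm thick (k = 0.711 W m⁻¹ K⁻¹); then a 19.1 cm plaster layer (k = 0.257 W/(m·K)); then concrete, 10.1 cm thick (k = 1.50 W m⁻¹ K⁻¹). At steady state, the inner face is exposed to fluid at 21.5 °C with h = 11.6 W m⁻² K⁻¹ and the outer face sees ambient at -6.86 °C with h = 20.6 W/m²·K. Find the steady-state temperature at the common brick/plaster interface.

Series thermal resistances, inner to outer:
  R_conv,in = 1/(hA) = 1/(11.6·11.5) = 0.007496 K/W
  R_common brick = L/(kA) = 0.329/(0.711·11.5) = 0.04024 K/W
  R_plaster = L/(kA) = 0.191/(0.257·11.5) = 0.06463 K/W
  R_concrete = L/(kA) = 0.101/(1.50·11.5) = 0.005855 K/W
  R_conv,out = 1/(hA) = 1/(20.6·11.5) = 0.004221 K/W
ΣR = 0.007496 + 0.04024 + 0.06463 + 0.005855 + 0.004221 = 0.1224 K/W
Q = ΔT/ΣR = (21.5 °C − -6.86 °C)/0.1224 = 231.7 W
From the inner boundary to the common brick/plaster interface, ΣR_partial = 0.04774 K/W.
T_interface = T_in − Q·ΣR_partial = 21.5 °C − (231.7)(0.04774) = 10.4 °C

T = 10.4 °C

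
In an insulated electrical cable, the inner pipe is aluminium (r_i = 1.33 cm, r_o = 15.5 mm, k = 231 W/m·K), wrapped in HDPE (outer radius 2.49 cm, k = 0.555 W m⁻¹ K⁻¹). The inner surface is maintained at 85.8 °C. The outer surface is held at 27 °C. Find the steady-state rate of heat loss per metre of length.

Resistance network (inner→outer):
  R'_aluminium = ln(0.0155/0.0133)/(2πk) = 0.1531/(2π·231) = 1.055×10^-4 m·K/W
  R'_HDPE = ln(0.0249/0.0155)/(2πk) = 0.4740/(2π·0.555) = 0.1359 m·K/W
ΣR = 1.055×10^-4 + 0.1359 = 0.1360 m·K/W
Q' = ΔT/ΣR = (85.8 °C − 27 °C)/0.1360 = 432 W/m

Q' = 432 W/m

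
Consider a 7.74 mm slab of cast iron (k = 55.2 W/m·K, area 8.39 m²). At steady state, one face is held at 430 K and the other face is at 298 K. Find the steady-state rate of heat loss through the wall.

Q = kA·ΔT/L = 55.2 × 8.39 × |430 K − 298 K| / 0.00774 = 7.90×10^6 W

Q = 7900 kW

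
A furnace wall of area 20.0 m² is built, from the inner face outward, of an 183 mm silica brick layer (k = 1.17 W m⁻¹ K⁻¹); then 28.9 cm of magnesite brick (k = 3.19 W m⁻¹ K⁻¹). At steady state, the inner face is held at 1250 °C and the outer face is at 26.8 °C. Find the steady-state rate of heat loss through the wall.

Q = 99000 W

Treat each layer as a resistance in series:
  R_silica brick = L/(kA) = 0.183/(1.17·20.0) = 0.007821 K/W
  R_magnesite brick = L/(kA) = 0.289/(3.19·20.0) = 0.004530 K/W
ΣR = 0.007821 + 0.004530 = 0.01235 K/W
Q = ΔT/ΣR = (1250 °C − 26.8 °C)/0.01235 = 99000 W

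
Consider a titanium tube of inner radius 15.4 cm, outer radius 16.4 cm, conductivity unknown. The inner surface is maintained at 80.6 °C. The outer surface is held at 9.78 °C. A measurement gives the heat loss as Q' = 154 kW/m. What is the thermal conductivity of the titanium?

ΣR = ΔT/Q' = |80.6 − 9.78|/1.54×10^5 = 4.599×10^-4 m·K/W
ln(r₂/r₁)/(2πk) = 4.599×10^-4 ⇒ k = 0.06291/(2π·4.599×10^-4) = 21.8 W/m·K

k = 21.8 W/m·K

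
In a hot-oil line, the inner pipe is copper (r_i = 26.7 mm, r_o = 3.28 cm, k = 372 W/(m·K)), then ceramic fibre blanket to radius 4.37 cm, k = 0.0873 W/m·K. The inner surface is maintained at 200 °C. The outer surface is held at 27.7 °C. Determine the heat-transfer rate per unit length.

Q' = 329 W/m

Resistance network (inner→outer):
  R'_copper = ln(0.0328/0.0267)/(2πk) = 0.2058/(2π·372) = 8.803×10^-5 m·K/W
  R'_ceramic fibre blanket = ln(0.0437/0.0328)/(2πk) = 0.2869/(2π·0.0873) = 0.5231 m·K/W
ΣR = 8.803×10^-5 + 0.5231 = 0.5232 m·K/W
Q' = ΔT/ΣR = (200 °C − 27.7 °C)/0.5232 = 329 W/m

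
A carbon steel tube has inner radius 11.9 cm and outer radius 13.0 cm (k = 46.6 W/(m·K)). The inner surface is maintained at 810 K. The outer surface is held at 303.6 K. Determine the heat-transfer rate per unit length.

Q' = 2πk·ΔT/ln(r₂/r₁) = 2π × 46.6 × 506.4 / ln(0.130/0.119) = 1.68×10^6 W/m

Q' = 1680 kW/m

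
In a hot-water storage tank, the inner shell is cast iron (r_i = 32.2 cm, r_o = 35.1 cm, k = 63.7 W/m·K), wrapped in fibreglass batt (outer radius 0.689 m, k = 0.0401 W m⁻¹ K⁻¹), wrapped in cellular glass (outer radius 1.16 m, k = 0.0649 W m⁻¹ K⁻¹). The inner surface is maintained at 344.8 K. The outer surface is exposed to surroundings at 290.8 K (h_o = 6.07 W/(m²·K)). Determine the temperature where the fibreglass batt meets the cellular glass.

T = 302.1 K

Treat each layer as a resistance in series:
  R_cast iron = (1/0.322 − 1/0.351)/(4πk) = 0.2566/(4π·63.7) = 3.205×10^-4 K/W
  R_fibreglass batt = (1/0.351 − 1/0.689)/(4πk) = 1.398/(4π·0.0401) = 2.774 K/W
  R_cellular glass = (1/0.689 − 1/1.16)/(4πk) = 0.5893/(4π·0.0649) = 0.7226 K/W
  R_conv,out = 1/(4πr²h) = 1/(4π·1.16²·6.07) = 0.009743 K/W
ΣR = 3.205×10^-4 + 2.774 + 0.7226 + 0.009743 = 3.507 K/W
Q = ΔT/ΣR = (344.8 K − 290.8 K)/3.507 = 15.40 W
From the inner boundary to the fibreglass batt/cellular glass interface, ΣR_partial = 2.774 K/W.
T_interface = T_in − Q·ΣR_partial = 344.8 K − (15.40)(2.774) = 302.1 K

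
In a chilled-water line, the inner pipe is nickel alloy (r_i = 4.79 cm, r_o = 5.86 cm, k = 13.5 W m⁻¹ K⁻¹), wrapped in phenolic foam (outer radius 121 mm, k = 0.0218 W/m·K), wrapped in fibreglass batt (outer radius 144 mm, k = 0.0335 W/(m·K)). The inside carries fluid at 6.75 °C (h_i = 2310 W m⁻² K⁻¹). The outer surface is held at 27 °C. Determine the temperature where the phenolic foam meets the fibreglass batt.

Resistance network (inner→outer):
  R'_conv,in = 1/(2πr h) = 1/(2π·0.0479·2310) = 0.001438 m·K/W
  R'_nickel alloy = ln(0.0586/0.0479)/(2πk) = 0.2016/(2π·13.5) = 0.002377 m·K/W
  R'_phenolic foam = ln(0.121/0.0586)/(2πk) = 0.7251/(2π·0.0218) = 5.293 m·K/W
  R'_fibreglass batt = ln(0.144/0.121)/(2πk) = 0.1740/(2π·0.0335) = 0.8268 m·K/W
ΣR = 0.001438 + 0.002377 + 5.293 + 0.8268 = 6.124 m·K/W
Q' = ΔT/ΣR = (6.75 °C − 27 °C)/6.124 = -3.307 W/m
From the inner boundary to the phenolic foam/fibreglass batt interface, ΣR_partial = 5.297 m·K/W.
T_interface = T_in − Q'·ΣR_partial = 6.75 °C − (-3.307)(5.297) = 24.3 °C

T = 24.3 °C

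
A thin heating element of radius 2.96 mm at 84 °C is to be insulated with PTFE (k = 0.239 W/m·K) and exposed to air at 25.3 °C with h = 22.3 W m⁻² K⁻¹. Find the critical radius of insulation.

For a cylinder, r_cr = k_ins/h = 0.239/22.3 = 0.0107 m = 1.07 cm

r_cr = 1.07 cm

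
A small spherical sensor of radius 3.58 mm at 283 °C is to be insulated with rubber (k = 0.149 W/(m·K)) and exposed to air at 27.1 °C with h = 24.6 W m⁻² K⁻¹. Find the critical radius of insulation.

r_cr = 1.21 cm

For a sphere, r_cr = 2k_ins/h = 2·0.149/24.6 = 0.0121 m = 1.21 cm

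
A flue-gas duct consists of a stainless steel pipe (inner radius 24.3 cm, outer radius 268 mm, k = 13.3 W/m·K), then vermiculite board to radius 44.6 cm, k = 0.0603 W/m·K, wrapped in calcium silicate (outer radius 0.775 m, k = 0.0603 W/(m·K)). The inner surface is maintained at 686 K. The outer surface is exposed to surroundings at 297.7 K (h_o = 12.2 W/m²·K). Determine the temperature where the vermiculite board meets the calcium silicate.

Resistance network (inner→outer):
  R'_stainless steel = ln(0.268/0.243)/(2πk) = 0.09793/(2π·13.3) = 0.001172 m·K/W
  R'_vermiculite board = ln(0.446/0.268)/(2πk) = 0.5093/(2π·0.0603) = 1.344 m·K/W
  R'_calcium silicate = ln(0.775/0.446)/(2πk) = 0.5525/(2π·0.0603) = 1.458 m·K/W
  R'_conv,out = 1/(2πr h) = 1/(2π·0.775·12.2) = 0.01683 m·K/W
ΣR = 0.001172 + 1.344 + 1.458 + 0.01683 = 2.820 m·K/W
Q' = ΔT/ΣR = (686 K − 297.7 K)/2.820 = 137.7 W/m
From the inner boundary to the vermiculite board/calcium silicate interface, ΣR_partial = 1.345 m·K/W.
T_interface = T_in − Q'·ΣR_partial = 686 K − (137.7)(1.345) = 501 K

T = 501 K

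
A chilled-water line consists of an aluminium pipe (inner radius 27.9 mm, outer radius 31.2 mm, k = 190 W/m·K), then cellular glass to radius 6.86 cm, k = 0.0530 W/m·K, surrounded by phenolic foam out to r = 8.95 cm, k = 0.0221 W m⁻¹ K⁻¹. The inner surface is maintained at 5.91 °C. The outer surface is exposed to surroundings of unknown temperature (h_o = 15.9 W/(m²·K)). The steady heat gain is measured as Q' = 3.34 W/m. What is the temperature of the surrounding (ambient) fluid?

Series resistances:
  R'_aluminium = ln(0.0312/0.0279)/(2πk) = 0.1118/(2π·190) = 9.364×10^-5 m·K/W
  R'_cellular glass = ln(0.0686/0.0312)/(2πk) = 0.7879/(2π·0.0530) = 2.366 m·K/W
  R'_phenolic foam = ln(0.0895/0.0686)/(2πk) = 0.2659/(2π·0.0221) = 1.915 m·K/W
  R'_conv,out = 1/(2πr h) = 1/(2π·0.0895·15.9) = 0.1118 m·K/W
ΣR = 4.393 m·K/W
ΔT = Q'·ΣR = 3.34 × 4.393 = 14.67 K
Heat flows inward, so T_out = T_in + ΔT = 5.91 + 14.67 = 20.6 °C

T_out = 20.6 °C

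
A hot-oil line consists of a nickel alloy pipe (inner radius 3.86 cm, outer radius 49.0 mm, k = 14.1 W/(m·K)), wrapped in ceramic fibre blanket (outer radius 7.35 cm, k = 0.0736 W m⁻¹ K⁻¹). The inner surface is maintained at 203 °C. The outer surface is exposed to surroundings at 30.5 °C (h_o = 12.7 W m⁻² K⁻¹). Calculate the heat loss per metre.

Q' = 164 W/m

Resistance network (inner→outer):
  R'_nickel alloy = ln(0.0490/0.0386)/(2πk) = 0.2386/(2π·14.1) = 0.002693 m·K/W
  R'_ceramic fibre blanket = ln(0.0735/0.0490)/(2πk) = 0.4055/(2π·0.0736) = 0.8768 m·K/W
  R'_conv,out = 1/(2πr h) = 1/(2π·0.0735·12.7) = 0.1705 m·K/W
ΣR = 0.002693 + 0.8768 + 0.1705 = 1.050 m·K/W
Q' = ΔT/ΣR = (203 °C − 30.5 °C)/1.050 = 164 W/m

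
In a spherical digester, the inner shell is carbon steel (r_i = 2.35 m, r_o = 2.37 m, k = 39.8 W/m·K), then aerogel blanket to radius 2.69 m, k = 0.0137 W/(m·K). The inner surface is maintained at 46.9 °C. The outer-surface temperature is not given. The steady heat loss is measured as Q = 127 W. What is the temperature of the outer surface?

Sum the resistances:
  R_carbon steel = (1/2.35 − 1/2.37)/(4πk) = 0.003591/(4π·39.8) = 7.180×10^-6 K/W
  R_aerogel blanket = (1/2.37 − 1/2.69)/(4πk) = 0.05019/(4π·0.0137) = 0.2916 K/W
ΣR = 0.2916 K/W
ΔT = Q·ΣR = 127 × 0.2916 = 37.03 K
Heat flows outward, so T_out = T_in − ΔT = 46.9 − 37.03 = 9.87 °C

T_out = 9.87 °C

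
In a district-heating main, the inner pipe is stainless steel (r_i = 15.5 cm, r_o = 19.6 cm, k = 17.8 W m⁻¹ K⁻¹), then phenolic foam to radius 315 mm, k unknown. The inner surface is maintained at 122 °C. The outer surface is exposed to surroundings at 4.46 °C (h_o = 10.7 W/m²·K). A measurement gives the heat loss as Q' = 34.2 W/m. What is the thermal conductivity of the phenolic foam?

ΣR = ΔT/Q' = |122 − 4.46|/34.2 = 3.437 m·K/W
Known resistances:
  R'_stainless steel = ln(0.196/0.155)/(2πk) = 0.2347/(2π·17.8) = 0.002098 m·K/W
  R'_conv,out = 1/(2πr h) = 1/(2π·0.315·10.7) = 0.04722 m·K/W
R_phenolic foam = ΣR − ΣR_known = 3.437 − 0.04932 = 3.388 m·K/W
ln(r₂/r₁)/(2πk) = 3.388 ⇒ k = 0.4745/(2π·3.388) = 0.0223 W/m·K

k = 0.0223 W/m·K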